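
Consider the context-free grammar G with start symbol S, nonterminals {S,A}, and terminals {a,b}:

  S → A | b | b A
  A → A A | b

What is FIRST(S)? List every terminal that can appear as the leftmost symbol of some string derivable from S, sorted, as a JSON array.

Compute FIRST by fixpoint:
iter 1:
  A via A→b: +{b}
  S via S→A: +{b}
  FIRST(S)={b}  FIRST(A)={b}
iter 2: (stable)
  FIRST(S)={b}  FIRST(A)={b}

FIRST(S) = ["b"]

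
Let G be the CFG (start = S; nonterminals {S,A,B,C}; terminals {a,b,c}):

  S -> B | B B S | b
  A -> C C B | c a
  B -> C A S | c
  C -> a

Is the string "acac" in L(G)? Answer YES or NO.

Convert to CNF:
  S -> B X4 | C X5 | b | c
  A -> C X2 | T0 T1
  B -> C X3 | c
  C -> a
  T0 -> c
  T1 -> a
  X2 -> C B
  X3 -> A S
  X4 -> B S
  X5 -> A S

Fill CYK table bottom-up:
  cell(0,0) a: {C,T1}  orig:{C}
  cell(1,1) c: {B,S,T0}  orig:{B,S}
  cell(2,2) a: {C,T1}  orig:{C}
  cell(3,3) c: {B,S,T0}  orig:{B,S}
  cell(0,1) ac: {X2}  orig:{}
  cell(1,2) ca: {A}
  cell(2,3) ac: {X2}  orig:{}
  cell(0,2) aca: ∅
  cell(1,3) cac: {X3,X5}  orig:{}
  cell(0,3) acac: {B,S}

S ∈ T[0,3] ⇒ YES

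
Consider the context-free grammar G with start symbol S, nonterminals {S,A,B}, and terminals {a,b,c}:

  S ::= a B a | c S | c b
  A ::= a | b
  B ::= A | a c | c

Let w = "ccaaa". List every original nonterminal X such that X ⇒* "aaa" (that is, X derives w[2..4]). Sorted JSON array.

CNF form of G:
  S -> T0 X3 | T1 S | T1 T2
  A -> a | b
  B -> T0 T1 | a | b | c
  T0 -> a
  T1 -> c
  T2 -> b
  X3 -> B T0

CYK table (by increasing span) — only the sub-triangle for w[2..4]:
  T[2,2] 'a' = {A,B,T0}  orig:{A,B}
  T[3,3] 'a' = {A,B,T0}  orig:{A,B}
  T[4,4] 'a' = {A,B,T0}  orig:{A,B}
  T[2,3] 'aa' = {X3}  orig:{}
  T[3,4] 'aa' = {X3}  orig:{}
  T[2,4] 'aaa' = {S}

Original NTs in T[2,4] deriving "aaa": ["S"]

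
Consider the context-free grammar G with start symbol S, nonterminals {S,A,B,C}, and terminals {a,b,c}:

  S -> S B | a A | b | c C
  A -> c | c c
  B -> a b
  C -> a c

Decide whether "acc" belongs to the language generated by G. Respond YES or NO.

Convert to CNF:
  S -> S B | T0 C | T1 A | b
  A -> T0 T0 | c
  B -> T1 T2
  C -> T1 T0
  T0 -> c
  T1 -> a
  T2 -> b

CYK fill:
  [0..0]={T1}  "a"  orig:{}
  [1..1]={A,T0}  "c"  orig:{A}
  [2..2]={A,T0}  "c"  orig:{A}
  [0..1]={C,S}  "ac"
  [1..2]={A}  "cc"
  [0..2]={S}  "acc"

S ∈ T[0,2] ⇒ YES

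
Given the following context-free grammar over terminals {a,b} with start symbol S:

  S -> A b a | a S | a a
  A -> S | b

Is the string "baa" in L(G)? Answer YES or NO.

Convert to CNF:
  S -> A X3 | T1 S | T1 T1
  A -> A X2 | T1 S | T1 T1 | b
  T0 -> b
  T1 -> a
  X2 -> T0 T1
  X3 -> T0 T1

CYK fill:
  T[0,0] 'b' = {A,T0}  orig:{A}
  T[1,1] 'a' = {T1}  orig:{}
  T[2,2] 'a' = {T1}  orig:{}
  T[0,1] 'ba' = {X2,X3}  orig:{}
  T[1,2] 'aa' = {A,S}
  T[0,2] 'baa' = ∅

S ∉ T[0,2] ⇒ NO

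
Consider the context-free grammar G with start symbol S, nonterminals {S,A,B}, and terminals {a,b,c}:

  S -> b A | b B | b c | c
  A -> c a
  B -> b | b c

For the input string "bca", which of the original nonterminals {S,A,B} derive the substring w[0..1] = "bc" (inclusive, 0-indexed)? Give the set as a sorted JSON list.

CNF form of G:
  S -> T2 A | T2 B | T2 T0 | c
  A -> T0 T1
  B -> T2 T0 | b
  T0 -> c
  T1 -> a
  T2 -> b

CYK fill (cells [i..j] with 0 ≤ i ≤ j ≤ 1 only):
  [0..0]={B,T2}  "b"  orig:{B}
  [1..1]={S,T0}  "c"  orig:{S}
  [0..1]={B,S}  "bc"

Original NTs in T[0,1] deriving "bc": ["B", "S"]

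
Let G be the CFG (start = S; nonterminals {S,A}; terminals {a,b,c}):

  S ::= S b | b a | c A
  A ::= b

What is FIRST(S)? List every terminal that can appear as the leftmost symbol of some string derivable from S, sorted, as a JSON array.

FIRST sets, iterate to fixpoint:
[1]
  A via A→b: +{b}
  S via S→b a: +{b}
  S via S→c A: +{c}
  FIRST[S]={b,c}  FIRST[A]={b}
[2] (no change)
  FIRST[S]={b,c}  FIRST[A]={b}

FIRST(S) = ["b", "c"]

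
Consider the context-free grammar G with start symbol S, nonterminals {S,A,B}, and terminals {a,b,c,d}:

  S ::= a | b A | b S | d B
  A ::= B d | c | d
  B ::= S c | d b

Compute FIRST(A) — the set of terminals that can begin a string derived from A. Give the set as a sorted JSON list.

FIRST sets, iterate to fixpoint:
round 1:
  A via A→c: +{c}
  A via A→d: +{d}
  B via B→d b: +{d}
  S via S→a: +{a}
  S via S→b A: +{b}
  S via S→d B: +{d}
  S: {a,b,d}  A: {c,d}  B: {d}
round 2:
  B via B→S c: +{a,b}
  S: {a,b,d}  A: {c,d}  B: {a,b,d}
round 3:
  A via A→B d: +{a,b}
  S: {a,b,d}  A: {a,b,c,d}  B: {a,b,d}
round 4: (stable)
  S: {a,b,d}  A: {a,b,c,d}  B: {a,b,d}

FIRST(A) = ["a", "b", "c", "d"]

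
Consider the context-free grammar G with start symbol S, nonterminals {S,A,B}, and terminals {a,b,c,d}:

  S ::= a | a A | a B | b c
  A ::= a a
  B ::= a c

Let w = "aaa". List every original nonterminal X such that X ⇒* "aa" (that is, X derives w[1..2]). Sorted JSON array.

CNF form of G:
  S -> T0 A | T0 B | T2 T1 | a
  A -> T0 T0
  B -> T0 T1
  T0 -> a
  T1 -> c
  T2 -> b

CYK table (by increasing span) — only the sub-triangle for w[1..2]:
  [1..1]={S,T0}  "a"  orig:{S}
  [2..2]={S,T0}  "a"  orig:{S}
  [1..2]={A}  "aa"

Original NTs in T[1,2] deriving "aa": ["A"]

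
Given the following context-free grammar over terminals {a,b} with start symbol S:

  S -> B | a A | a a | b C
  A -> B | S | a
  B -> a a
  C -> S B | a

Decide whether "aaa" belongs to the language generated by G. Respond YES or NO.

Convert to CNF:
  S -> T0 A | T0 T0 | T1 C
  A -> T0 A | T0 T0 | T1 C | a
  B -> T0 T0
  C -> S B | a
  T0 -> a
  T1 -> b

CYK table (by increasing span):
  [0..0]={A,C,T0}  "a"  orig:{A,C}
  [1..1]={A,C,T0}  "a"  orig:{A,C}
  [2..2]={A,C,T0}  "a"  orig:{A,C}
  [0..1]={A,B,S}  "aa"
  [1..2]={A,B,S}  "aa"
  [0..2]={A,S}  "aaa"

S ∈ T[0,2] ⇒ YES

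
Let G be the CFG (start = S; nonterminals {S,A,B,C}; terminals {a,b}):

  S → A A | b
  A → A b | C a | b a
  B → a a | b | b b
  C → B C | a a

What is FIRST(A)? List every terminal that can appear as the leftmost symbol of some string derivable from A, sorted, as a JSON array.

FIRST sets, iterate to fixpoint:
[1]
  A via A→b a: +{b}
  B via B→a a: +{a}
  B via B→b: +{b}
  C via C→B C: +{a,b}
  S via S→A A: +{b}
  FIRST[S]={b}  FIRST[A]={b}  FIRST[B]={a,b}  FIRST[C]={a,b}
[2]
  A via A→C a: +{a}
  S via S→A A: +{a}
  FIRST[S]={a,b}  FIRST[A]={a,b}  FIRST[B]={a,b}  FIRST[C]={a,b}
[3] (no change)
  FIRST[S]={a,b}  FIRST[A]={a,b}  FIRST[B]={a,b}  FIRST[C]={a,b}

FIRST(A) = ["a", "b"]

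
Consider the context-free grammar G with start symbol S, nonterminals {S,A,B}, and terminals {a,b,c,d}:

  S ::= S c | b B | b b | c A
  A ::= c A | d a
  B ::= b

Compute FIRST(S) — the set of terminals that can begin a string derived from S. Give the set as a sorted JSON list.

Compute FIRST by fixpoint:
iter 1:
  A via A→c A: +{c}
  A via A→d a: +{d}
  B via B→b: +{b}
  S via S→b B: +{b}
  S via S→c A: +{c}
  FIRST(S)={b,c}  FIRST(A)={c,d}  FIRST(B)={b}
iter 2: — fixpoint
  FIRST(S)={b,c}  FIRST(A)={c,d}  FIRST(B)={b}

FIRST(S) = ["b", "c"]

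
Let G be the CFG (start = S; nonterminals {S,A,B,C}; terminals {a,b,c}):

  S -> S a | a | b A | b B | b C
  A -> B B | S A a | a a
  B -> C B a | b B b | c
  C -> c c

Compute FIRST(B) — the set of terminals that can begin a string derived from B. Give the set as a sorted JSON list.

Compute FIRST by fixpoint:
pass 1:
  A via A→a a: +{a}
  B via B→b B b: +{b}
  B via B→c: +{c}
  C via C→c c: +{c}
  S via S→a: +{a}
  S via S→b A: +{b}
  FIRST(S)={a,b}  FIRST(A)={a}  FIRST(B)={b,c}  FIRST(C)={c}
pass 2:
  A via A→B B: +{b,c}
  FIRST(S)={a,b}  FIRST(A)={a,b,c}  FIRST(B)={b,c}  FIRST(C)={c}
pass 3: done
  FIRST(S)={a,b}  FIRST(A)={a,b,c}  FIRST(B)={b,c}  FIRST(C)={c}

FIRST(B) = ["b", "c"]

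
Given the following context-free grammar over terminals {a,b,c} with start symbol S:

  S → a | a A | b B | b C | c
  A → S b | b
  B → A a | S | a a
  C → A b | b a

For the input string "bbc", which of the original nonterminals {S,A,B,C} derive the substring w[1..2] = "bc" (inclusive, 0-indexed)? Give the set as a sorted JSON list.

Convert to CNF:
  S -> T0 B | T0 C | T1 A | a | c
  A -> S T0 | b
  B -> A T1 | T0 B | T0 C | T1 A | T1 T1 | a | c
  C -> A T0 | T0 T1
  T0 -> b
  T1 -> a

Fill CYK table bottom-up — only the sub-triangle for w[1..2]:
  T[1,1] 'b' = {A,T0}  orig:{A}
  T[2,2] 'c' = {B,S}
  T[1,2] 'bc' = {B,S}

Original NTs in T[1,2] deriving "bc": ["B", "S"]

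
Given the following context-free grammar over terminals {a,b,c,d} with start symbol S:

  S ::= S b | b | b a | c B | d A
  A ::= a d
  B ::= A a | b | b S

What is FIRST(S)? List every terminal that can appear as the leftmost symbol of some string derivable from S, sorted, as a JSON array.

Compute FIRST by fixpoint:
iter 1:
  A via A→a d: +{a}
  B via B→A a: +{a}
  B via B→b: +{b}
  S via S→b: +{b}
  S via S→c B: +{c}
  S via S→d A: +{d}
  S: {b,c,d}  A: {a}  B: {a,b}
iter 2: (no change)
  S: {b,c,d}  A: {a}  B: {a,b}

FIRST(S) = ["b", "c", "d"]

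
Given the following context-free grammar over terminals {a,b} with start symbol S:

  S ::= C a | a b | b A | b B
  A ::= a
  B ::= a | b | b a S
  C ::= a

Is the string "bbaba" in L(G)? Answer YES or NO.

Convert to CNF:
  S -> C T1 | T0 A | T0 B | T1 T0
  A -> a
  B -> T0 X2 | a | b
  C -> a
  T0 -> b
  T1 -> a
  X2 -> T1 S

Fill CYK table bottom-up:
  T[0,0] 'b' = {B,T0}  orig:{B}
  T[1,1] 'b' = {B,T0}  orig:{B}
  T[2,2] 'a' = {A,B,C,T1}  orig:{A,B,C}
  T[3,3] 'b' = {B,T0}  orig:{B}
  T[4,4] 'a' = {A,B,C,T1}  orig:{A,B,C}
  T[0,1] 'bb' = {S}
  T[1,2] 'ba' = {S}
  T[2,3] 'ab' = {S}
  T[3,4] 'ba' = {S}
  T[0,2] 'bba' = ∅
  T[1,3] 'bab' = ∅
  T[2,4] 'aba' = {X2}  orig:{}
  T[0,3] 'bbab' = ∅
  T[1,4] 'baba' = {B}
  T[0,4] 'bbaba' = {S}

S ∈ T[0,4] ⇒ YES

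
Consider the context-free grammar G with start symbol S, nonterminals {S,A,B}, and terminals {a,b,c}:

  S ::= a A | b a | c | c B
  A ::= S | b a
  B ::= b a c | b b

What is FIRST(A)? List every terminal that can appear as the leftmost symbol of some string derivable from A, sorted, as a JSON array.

Compute FIRST by fixpoint:
iter 1:
  A via A→b a: +{b}
  B via B→b a c: +{b}
  S via S→a A: +{a}
  S via S→b a: +{b}
  S via S→c: +{c}
  FIRST(S)={a,b,c}  FIRST(A)={b}  FIRST(B)={b}
iter 2:
  A via A→S: +{a,c}
  FIRST(S)={a,b,c}  FIRST(A)={a,b,c}  FIRST(B)={b}
iter 3: done
  FIRST(S)={a,b,c}  FIRST(A)={a,b,c}  FIRST(B)={b}

FIRST(A) = ["a", "b", "c"]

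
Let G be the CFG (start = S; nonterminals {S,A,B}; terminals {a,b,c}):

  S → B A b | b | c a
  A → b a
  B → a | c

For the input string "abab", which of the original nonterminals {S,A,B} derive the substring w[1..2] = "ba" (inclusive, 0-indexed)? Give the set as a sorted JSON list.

CNF form of G:
  S -> B X3 | T2 T1 | b
  A -> T0 T1
  B -> a | c
  T0 -> b
  T1 -> a
  T2 -> c
  X3 -> A T0

CYK table (by increasing span) — only the sub-triangle for w[1..2]:
  [1..1]={S,T0}  "b"  orig:{S}
  [2..2]={B,T1}  "a"  orig:{B}
  [1..2]={A}  "ba"

Original NTs in T[1,2] deriving "ba": ["A"]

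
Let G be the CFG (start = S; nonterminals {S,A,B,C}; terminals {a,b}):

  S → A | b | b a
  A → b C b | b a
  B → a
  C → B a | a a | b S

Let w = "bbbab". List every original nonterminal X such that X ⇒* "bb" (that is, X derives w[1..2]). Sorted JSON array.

CNF form of G:
  S -> T0 T1 | T0 X3 | b
  A -> T0 T1 | T0 X2
  B -> a
  C -> B T1 | T0 S | T1 T1
  T0 -> b
  T1 -> a
  X2 -> C T0
  X3 -> C T0

Fill CYK table bottom-up (cells [i..j] with 1 ≤ i ≤ j ≤ 2 only):
  cell(1,1) b: {S,T0}  orig:{S}
  cell(2,2) b: {S,T0}  orig:{S}
  cell(1,2) bb: {C}

Original NTs in T[1,2] deriving "bb": ["C"]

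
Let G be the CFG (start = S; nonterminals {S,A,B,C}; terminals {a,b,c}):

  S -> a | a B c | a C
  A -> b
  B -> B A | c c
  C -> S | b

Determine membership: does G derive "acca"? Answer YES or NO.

CNF form of G:
  S -> T1 C | T1 X3 | a
  A -> b
  B -> B A | T0 T0
  C -> T1 C | T1 X2 | a | b
  T0 -> c
  T1 -> a
  X2 -> B T0
  X3 -> B T0

CYK fill:
  T[0,0] 'a' = {C,S,T1}  orig:{C,S}
  T[1,1] 'c' = {T0}  orig:{}
  T[2,2] 'c' = {T0}  orig:{}
  T[3,3] 'a' = {C,S,T1}  orig:{C,S}
  T[0,1] 'ac' = ∅
  T[1,2] 'cc' = {B}
  T[2,3] 'ca' = ∅
  T[0,2] 'acc' = ∅
  T[1,3] 'cca' = ∅
  T[0,3] 'acca' = ∅

S ∉ T[0,3] ⇒ NO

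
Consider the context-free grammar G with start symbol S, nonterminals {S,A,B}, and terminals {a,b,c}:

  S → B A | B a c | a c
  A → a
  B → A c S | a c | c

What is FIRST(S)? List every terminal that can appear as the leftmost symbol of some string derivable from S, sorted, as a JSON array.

Compute FIRST by fixpoint:
[1]
  A via A→a: +{a}
  B via B→A c S: +{a}
  B via B→c: +{c}
  S via S→B A: +{a,c}
  FIRST(S)={a,c}  FIRST(A)={a}  FIRST(B)={a,c}
[2] (no change)
  FIRST(S)={a,c}  FIRST(A)={a}  FIRST(B)={a,c}

FIRST(S) = ["a", "c"]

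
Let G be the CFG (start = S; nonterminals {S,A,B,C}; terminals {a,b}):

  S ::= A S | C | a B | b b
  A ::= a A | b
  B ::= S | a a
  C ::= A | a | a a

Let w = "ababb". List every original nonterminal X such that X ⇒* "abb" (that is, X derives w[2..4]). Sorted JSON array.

Convert to CNF:
  S -> A S | T0 A | T0 B | T0 T0 | T1 T1 | a | b
  A -> T0 A | b
  B -> A S | T0 A | T0 B | T0 T0 | T1 T1 | a | b
  C -> T0 A | T0 T0 | a | b
  T0 -> a
  T1 -> b

CYK fill (cells [i..j] with 2 ≤ i ≤ j ≤ 4 only):
  T[2,2] 'a' = {B,C,S,T0}  orig:{B,C,S}
  T[3,3] 'b' = {A,B,C,S,T1}  orig:{A,B,C,S}
  T[4,4] 'b' = {A,B,C,S,T1}  orig:{A,B,C,S}
  T[2,3] 'ab' = {A,B,C,S}
  T[3,4] 'bb' = {B,S}
  T[2,4] 'abb' = {B,S}

Original NTs in T[2,4] deriving "abb": ["B", "S"]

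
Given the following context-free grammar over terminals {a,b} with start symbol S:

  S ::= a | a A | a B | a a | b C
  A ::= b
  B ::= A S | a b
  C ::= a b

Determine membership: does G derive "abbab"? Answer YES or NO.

Convert to CNF:
  S -> T0 A | T0 B | T0 T0 | T1 C | a
  A -> b
  B -> A S | T0 T1
  C -> T0 T1
  T0 -> a
  T1 -> b

CYK fill:
  T[0,0] 'a' = {S,T0}  orig:{S}
  T[1,1] 'b' = {A,T1}  orig:{A}
  T[2,2] 'b' = {A,T1}  orig:{A}
  T[3,3] 'a' = {S,T0}  orig:{S}
  T[4,4] 'b' = {A,T1}  orig:{A}
  T[0,1] 'ab' = {B,C,S}
  T[1,2] 'bb' = ∅
  T[2,3] 'ba' = {B}
  T[3,4] 'ab' = {B,C,S}
  T[0,2] 'abb' = ∅
  T[1,3] 'bba' = ∅
  T[2,4] 'bab' = {B,S}
  T[0,3] 'abba' = ∅
  T[1,4] 'bbab' = {B}
  T[0,4] 'abbab' = {S}

S ∈ T[0,4] ⇒ YES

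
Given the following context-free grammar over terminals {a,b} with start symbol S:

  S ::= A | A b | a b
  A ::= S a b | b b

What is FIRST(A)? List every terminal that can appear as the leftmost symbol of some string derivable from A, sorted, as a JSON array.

FIRST sets, iterate to fixpoint:
round 1:
  A via A→b b: +{b}
  S via S→A: +{b}
  S via S→a b: +{a}
  FIRST[S]={a,b}  FIRST[A]={b}
round 2:
  A via A→S a b: +{a}
  FIRST[S]={a,b}  FIRST[A]={a,b}
round 3: (no change)
  FIRST[S]={a,b}  FIRST[A]={a,b}

FIRST(A) = ["a", "b"]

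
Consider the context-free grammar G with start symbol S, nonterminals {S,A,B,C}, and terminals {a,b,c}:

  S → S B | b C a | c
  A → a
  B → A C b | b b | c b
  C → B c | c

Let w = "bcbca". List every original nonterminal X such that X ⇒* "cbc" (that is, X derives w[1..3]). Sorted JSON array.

Convert to CNF:
  S -> S B | T0 X4 | c
  A -> a
  B -> A X3 | T0 T0 | T1 T0
  C -> B T1 | c
  T0 -> b
  T1 -> c
  T2 -> a
  X3 -> C T0
  X4 -> C T2

CYK table (by increasing span) — only the sub-triangle for w[1..3]:
  T[1,1] 'c' = {C,S,T1}  orig:{C,S}
  T[2,2] 'b' = {T0}  orig:{}
  T[3,3] 'c' = {C,S,T1}  orig:{C,S}
  T[1,2] 'cb' = {B,X3}  orig:{B}
  T[2,3] 'bc' = ∅
  T[1,3] 'cbc' = {C}

Original NTs in T[1,3] deriving "cbc": ["C"]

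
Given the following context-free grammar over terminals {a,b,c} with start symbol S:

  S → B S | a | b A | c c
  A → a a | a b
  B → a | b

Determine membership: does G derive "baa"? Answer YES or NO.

CNF form of G:
  S -> B S | T1 A | T2 T2 | a
  A -> T0 T0 | T0 T1
  B -> a | b
  T0 -> a
  T1 -> b
  T2 -> c

Fill CYK table bottom-up:
  cell(0,0) b: {B,T1}  orig:{B}
  cell(1,1) a: {B,S,T0}  orig:{B,S}
  cell(2,2) a: {B,S,T0}  orig:{B,S}
  cell(0,1) ba: {S}
  cell(1,2) aa: {A,S}
  cell(0,2) baa: {S}

S ∈ T[0,2] ⇒ YES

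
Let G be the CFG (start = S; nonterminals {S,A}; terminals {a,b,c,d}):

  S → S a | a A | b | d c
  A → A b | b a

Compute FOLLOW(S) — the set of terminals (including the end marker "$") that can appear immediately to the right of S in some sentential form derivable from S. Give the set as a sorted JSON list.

Compute FIRST by fixpoint:
iter 1:
  A via A→b a: +{b}
  S via S→a A: +{a}
  S via S→b: +{b}
  S via S→d c: +{d}
  FIRST[S]={a,b,d}  FIRST[A]={b}
iter 2: — fixpoint
  FIRST[S]={a,b,d}  FIRST[A]={b}

Compute FOLLOW by fixpoint:
initialize: $ ∈ FOLLOW(S)
pass 1:
  A→A b: FOLLOW(A) ⊇ FIRST(b) = {b}; new: +{b}
  S→S a: FOLLOW(S) ⊇ FIRST(a) = {a}; new: +{a}
  S→a A: FOLLOW(A) ⊇ FOLLOW(S) ⊇ {$,a}; new: +{$,a}
  FOLLOW[S]={$,a}  FOLLOW[A]={$,a,b}
pass 2: done
  FOLLOW[S]={$,a}  FOLLOW[A]={$,a,b}

FOLLOW(S) = ["$", "a"]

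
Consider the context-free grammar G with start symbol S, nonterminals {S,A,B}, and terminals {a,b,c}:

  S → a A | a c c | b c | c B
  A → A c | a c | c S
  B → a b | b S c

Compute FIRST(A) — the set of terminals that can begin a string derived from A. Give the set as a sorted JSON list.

FIRST iteration:
round 1:
  A via A→a c: +{a}
  A via A→c S: +{c}
  B via B→a b: +{a}
  B via B→b S c: +{b}
  S via S→a A: +{a}
  S via S→b c: +{b}
  S via S→c B: +{c}
  FIRST[S]={a,b,c}  FIRST[A]={a,c}  FIRST[B]={a,b}
round 2: (no change)
  FIRST[S]={a,b,c}  FIRST[A]={a,c}  FIRST[B]={a,b}

FIRST(A) = ["a", "c"]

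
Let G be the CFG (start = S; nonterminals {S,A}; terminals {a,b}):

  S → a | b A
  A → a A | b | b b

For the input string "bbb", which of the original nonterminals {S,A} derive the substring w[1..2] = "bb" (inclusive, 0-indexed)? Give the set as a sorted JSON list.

CNF form of G:
  S -> T1 A | a
  A -> T0 A | T1 T1 | b
  T0 -> a
  T1 -> b

CYK table (by increasing span), restricted to cells inside w[1..2]:
  [1..1]={A,T1}  "b"  orig:{A}
  [2..2]={A,T1}  "b"  orig:{A}
  [1..2]={A,S}  "bb"

Original NTs in T[1,2] deriving "bb": ["A", "S"]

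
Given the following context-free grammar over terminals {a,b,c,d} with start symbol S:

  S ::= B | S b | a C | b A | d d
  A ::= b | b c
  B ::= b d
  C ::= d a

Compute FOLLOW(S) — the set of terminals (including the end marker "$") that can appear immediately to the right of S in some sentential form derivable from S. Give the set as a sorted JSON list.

Compute FIRST by fixpoint:
round 1:
  A via A→b: +{b}
  B via B→b d: +{b}
  C via C→d a: +{d}
  S via S→B: +{b}
  S via S→a C: +{a}
  S via S→d d: +{d}
  S: {a,b,d}  A: {b}  B: {b}  C: {d}
round 2: done
  S: {a,b,d}  A: {b}  B: {b}  C: {d}

FOLLOW sets:
FOLLOW(S) := {$}
iter 1:
  S→B: FOLLOW(B) ⊇ FOLLOW(S) ⊇ {$}; new: +{$}
  S→S b: FOLLOW(S) ⊇ FIRST(b) = {b}; new: +{b}
  S→a C: FOLLOW(C) ⊇ FOLLOW(S) ⊇ {$,b}; new: +{$,b}
  S→b A: FOLLOW(A) ⊇ FOLLOW(S) ⊇ {$,b}; new: +{$,b}
  FOLLOW(S)={$,b}  FOLLOW(A)={$,b}  FOLLOW(B)={$}  FOLLOW(C)={$,b}
iter 2:
  S→B: FOLLOW(B) ⊇ FOLLOW(S) ⊇ {$,b}; new: +{b}
  FOLLOW(S)={$,b}  FOLLOW(A)={$,b}  FOLLOW(B)={$,b}  FOLLOW(C)={$,b}
iter 3: — fixpoint
  FOLLOW(S)={$,b}  FOLLOW(A)={$,b}  FOLLOW(B)={$,b}  FOLLOW(C)={$,b}

FOLLOW(S) = ["$", "b"]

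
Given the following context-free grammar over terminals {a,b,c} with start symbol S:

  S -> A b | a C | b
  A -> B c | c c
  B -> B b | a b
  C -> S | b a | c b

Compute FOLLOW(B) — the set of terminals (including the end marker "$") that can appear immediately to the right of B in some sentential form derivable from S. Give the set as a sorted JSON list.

FIRST sets, iterate to fixpoint:
pass 1:
  A via A→c c: +{c}
  B via B→a b: +{a}
  C via C→b a: +{b}
  C via C→c b: +{c}
  S via S→A b: +{c}
  S via S→a C: +{a}
  S via S→b: +{b}
  S: {a,b,c}  A: {c}  B: {a}  C: {b,c}
pass 2:
  A via A→B c: +{a}
  C via C→S: +{a}
  S: {a,b,c}  A: {a,c}  B: {a}  C: {a,b,c}
pass 3: (stable)
  S: {a,b,c}  A: {a,c}  B: {a}  C: {a,b,c}

FOLLOW iteration:
FOLLOW(S) := {$}
[1]
  A→B c: FOLLOW(B) ⊇ FIRST(c) = {c}; new: +{c}
  B→B b: FOLLOW(B) ⊇ FIRST(b) = {b}; new: +{b}
  S→A b: FOLLOW(A) ⊇ FIRST(b) = {b}; new: +{b}
  S→a C: FOLLOW(C) ⊇ FOLLOW(S) ⊇ {$}; new: +{$}
  FOLLOW(S)={$}  FOLLOW(A)={b}  FOLLOW(B)={b,c}  FOLLOW(C)={$}
[2] (stable)
  FOLLOW(S)={$}  FOLLOW(A)={b}  FOLLOW(B)={b,c}  FOLLOW(C)={$}

FOLLOW(B) = ["b", "c"]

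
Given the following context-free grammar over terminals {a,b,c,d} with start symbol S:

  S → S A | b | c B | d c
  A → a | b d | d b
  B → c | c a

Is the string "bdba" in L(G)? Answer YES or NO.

CNF form of G:
  S -> S A | T1 T2 | T2 B | b
  A -> T0 T1 | T1 T0 | a
  B -> T2 T3 | c
  T0 -> b
  T1 -> d
  T2 -> c
  T3 -> a

CYK table (by increasing span):
  [0..0]={S,T0}  "b"  orig:{S}
  [1..1]={T1}  "d"  orig:{}
  [2..2]={S,T0}  "b"  orig:{S}
  [3..3]={A,T3}  "a"  orig:{A}
  [0..1]={A}  "bd"
  [1..2]={A}  "db"
  [2..3]={S}  "ba"
  [0..2]={S}  "bdb"
  [1..3]=∅  "dba"
  [0..3]={S}  "bdba"

S ∈ T[0,3] ⇒ YES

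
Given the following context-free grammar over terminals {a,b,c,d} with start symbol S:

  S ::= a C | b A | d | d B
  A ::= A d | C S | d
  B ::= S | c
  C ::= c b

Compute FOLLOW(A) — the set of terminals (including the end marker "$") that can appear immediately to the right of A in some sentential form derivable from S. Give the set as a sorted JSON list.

Compute FIRST by fixpoint:
round 1:
  A via A→d: +{d}
  B via B→c: +{c}
  C via C→c b: +{c}
  S via S→a C: +{a}
  S via S→b A: +{b}
  S via S→d: +{d}
  FIRST[S]={a,b,d}  FIRST[A]={d}  FIRST[B]={c}  FIRST[C]={c}
round 2:
  A via A→C S: +{c}
  B via B→S: +{a,b,d}
  FIRST[S]={a,b,d}  FIRST[A]={c,d}  FIRST[B]={a,b,c,d}  FIRST[C]={c}
round 3: done
  FIRST[S]={a,b,d}  FIRST[A]={c,d}  FIRST[B]={a,b,c,d}  FIRST[C]={c}

Compute FOLLOW by fixpoint:
FOLLOW(S) := {$}
round 1:
  A→A d: FOLLOW(A) ⊇ FIRST(d) = {d}; new: +{d}
  A→C S: FOLLOW(C) ⊇ FIRST(S) = {a,b,d}; new: +{a,b,d}
  A→C S: FOLLOW(S) ⊇ FOLLOW(A) ⊇ {d}; new: +{d}
  S→a C: FOLLOW(C) ⊇ FOLLOW(S) ⊇ {$,d}; new: +{$}
  S→b A: FOLLOW(A) ⊇ FOLLOW(S) ⊇ {$,d}; new: +{$}
  S→d B: FOLLOW(B) ⊇ FOLLOW(S) ⊇ {$,d}; new: +{$,d}
  FOLLOW(S)={$,d}  FOLLOW(A)={$,d}  FOLLOW(B)={$,d}  FOLLOW(C)={$,a,b,d}
round 2: (no change)
  FOLLOW(S)={$,d}  FOLLOW(A)={$,d}  FOLLOW(B)={$,d}  FOLLOW(C)={$,a,b,d}

FOLLOW(A) = ["$", "d"]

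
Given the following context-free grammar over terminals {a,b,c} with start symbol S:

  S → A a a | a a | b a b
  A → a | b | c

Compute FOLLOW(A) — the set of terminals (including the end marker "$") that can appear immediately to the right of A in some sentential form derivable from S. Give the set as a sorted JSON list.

FIRST sets, iterate to fixpoint:
iter 1:
  A via A→a: +{a}
  A via A→b: +{b}
  A via A→c: +{c}
  S via S→A a a: +{a,b,c}
  FIRST[S]={a,b,c}  FIRST[A]={a,b,c}
iter 2: — fixpoint
  FIRST[S]={a,b,c}  FIRST[A]={a,b,c}

FOLLOW iteration:
FOLLOW(S) := {$}
iter 1:
  S→A a a: FOLLOW(A) ⊇ FIRST(a) = {a}; new: +{a}
  FOLLOW[S]={$}  FOLLOW[A]={a}
iter 2: — fixpoint
  FOLLOW[S]={$}  FOLLOW[A]={a}

FOLLOW(A) = ["a"]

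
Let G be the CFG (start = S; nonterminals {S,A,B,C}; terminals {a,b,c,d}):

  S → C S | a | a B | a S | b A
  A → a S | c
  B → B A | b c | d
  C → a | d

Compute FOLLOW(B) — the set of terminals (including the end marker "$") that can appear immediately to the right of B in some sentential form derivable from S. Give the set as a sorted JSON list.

FIRST sets, iterate to fixpoint:
[1]
  A via A→a S: +{a}
  A via A→c: +{c}
  B via B→b c: +{b}
  B via B→d: +{d}
  C via C→a: +{a}
  C via C→d: +{d}
  S via S→C S: +{a,d}
  S via S→b A: +{b}
  FIRST(S)={a,b,d}  FIRST(A)={a,c}  FIRST(B)={b,d}  FIRST(C)={a,d}
[2] (no change)
  FIRST(S)={a,b,d}  FIRST(A)={a,c}  FIRST(B)={b,d}  FIRST(C)={a,d}

FOLLOW iteration:
initialize: $ ∈ FOLLOW(S)
[1]
  B→B A: FOLLOW(B) ⊇ FIRST(A) = {a,c}; new: +{a,c}
  B→B A: FOLLOW(A) ⊇ FOLLOW(B) ⊇ {a,c}; new: +{a,c}
  S→C S: FOLLOW(C) ⊇ FIRST(S) = {a,b,d}; new: +{a,b,d}
  S→a B: FOLLOW(B) ⊇ FOLLOW(S) ⊇ {$}; new: +{$}
  S→b A: FOLLOW(A) ⊇ FOLLOW(S) ⊇ {$}; new: +{$}
  S: {$}  A: {$,a,c}  B: {$,a,c}  C: {a,b,d}
[2]
  A→a S: FOLLOW(S) ⊇ FOLLOW(A) ⊇ {$,a,c}; new: +{a,c}
  S: {$,a,c}  A: {$,a,c}  B: {$,a,c}  C: {a,b,d}
[3] done
  S: {$,a,c}  A: {$,a,c}  B: {$,a,c}  C: {a,b,d}

FOLLOW(B) = ["$", "a", "c"]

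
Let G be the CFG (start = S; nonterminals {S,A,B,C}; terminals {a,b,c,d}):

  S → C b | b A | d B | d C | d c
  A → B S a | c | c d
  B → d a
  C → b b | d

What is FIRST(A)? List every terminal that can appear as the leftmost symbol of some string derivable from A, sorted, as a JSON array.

Compute FIRST by fixpoint:
pass 1:
  A via A→c: +{c}
  B via B→d a: +{d}
  C via C→b b: +{b}
  C via C→d: +{d}
  S via S→C b: +{b,d}
  FIRST[S]={b,d}  FIRST[A]={c}  FIRST[B]={d}  FIRST[C]={b,d}
pass 2:
  A via A→B S a: +{d}
  FIRST[S]={b,d}  FIRST[A]={c,d}  FIRST[B]={d}  FIRST[C]={b,d}
pass 3: done
  FIRST[S]={b,d}  FIRST[A]={c,d}  FIRST[B]={d}  FIRST[C]={b,d}

FIRST(A) = ["c", "d"]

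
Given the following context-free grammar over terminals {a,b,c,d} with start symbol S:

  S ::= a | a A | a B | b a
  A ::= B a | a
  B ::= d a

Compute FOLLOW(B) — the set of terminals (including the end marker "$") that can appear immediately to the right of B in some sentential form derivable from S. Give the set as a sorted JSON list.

Compute FIRST by fixpoint:
pass 1:
  A via A→a: +{a}
  B via B→d a: +{d}
  S via S→a: +{a}
  S via S→b a: +{b}
  FIRST[S]={a,b}  FIRST[A]={a}  FIRST[B]={d}
pass 2:
  A via A→B a: +{d}
  FIRST[S]={a,b}  FIRST[A]={a,d}  FIRST[B]={d}
pass 3: — fixpoint
  FIRST[S]={a,b}  FIRST[A]={a,d}  FIRST[B]={d}

Compute FOLLOW by fixpoint:
initialize: $ ∈ FOLLOW(S)
iter 1:
  A→B a: FOLLOW(B) ⊇ FIRST(a) = {a}; new: +{a}
  S→a A: FOLLOW(A) ⊇ FOLLOW(S) ⊇ {$}; new: +{$}
  S→a B: FOLLOW(B) ⊇ FOLLOW(S) ⊇ {$}; new: +{$}
  FOLLOW[S]={$}  FOLLOW[A]={$}  FOLLOW[B]={$,a}
iter 2: (stable)
  FOLLOW[S]={$}  FOLLOW[A]={$}  FOLLOW[B]={$,a}

FOLLOW(B) = ["$", "a"]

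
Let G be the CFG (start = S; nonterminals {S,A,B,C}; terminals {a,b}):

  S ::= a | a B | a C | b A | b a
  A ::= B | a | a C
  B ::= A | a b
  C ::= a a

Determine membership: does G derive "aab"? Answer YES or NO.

CNF form of G:
  S -> T0 B | T0 C | T1 A | T1 T0 | a
  A -> T0 C | T0 T1 | a
  B -> T0 C | T0 T1 | a
  C -> T0 T0
  T0 -> a
  T1 -> b

CYK fill:
  [0..0]={A,B,S,T0}  "a"  orig:{A,B,S}
  [1..1]={A,B,S,T0}  "a"  orig:{A,B,S}
  [2..2]={T1}  "b"  orig:{}
  [0..1]={C,S}  "aa"
  [1..2]={A,B}  "ab"
  [0..2]={S}  "aab"

S ∈ T[0,2] ⇒ YES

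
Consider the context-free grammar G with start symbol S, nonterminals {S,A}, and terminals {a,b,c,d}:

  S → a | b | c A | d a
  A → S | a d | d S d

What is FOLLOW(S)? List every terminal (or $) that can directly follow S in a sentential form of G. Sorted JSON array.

FIRST sets, iterate to fixpoint:
round 1:
  A via A→a d: +{a}
  A via A→d S d: +{d}
  S via S→a: +{a}
  S via S→b: +{b}
  S via S→c A: +{c}
  S via S→d a: +{d}
  S: {a,b,c,d}  A: {a,d}
round 2:
  A via A→S: +{b,c}
  S: {a,b,c,d}  A: {a,b,c,d}
round 3: — fixpoint
  S: {a,b,c,d}  A: {a,b,c,d}

FOLLOW sets:
FOLLOW(S) := {$}
round 1:
  A→d S d: FOLLOW(S) ⊇ FIRST(d) = {d}; new: +{d}
  S→c A: FOLLOW(A) ⊇ FOLLOW(S) ⊇ {$,d}; new: +{$,d}
  FOLLOW(S)={$,d}  FOLLOW(A)={$,d}
round 2: — fixpoint
  FOLLOW(S)={$,d}  FOLLOW(A)={$,d}

FOLLOW(S) = ["$", "d"]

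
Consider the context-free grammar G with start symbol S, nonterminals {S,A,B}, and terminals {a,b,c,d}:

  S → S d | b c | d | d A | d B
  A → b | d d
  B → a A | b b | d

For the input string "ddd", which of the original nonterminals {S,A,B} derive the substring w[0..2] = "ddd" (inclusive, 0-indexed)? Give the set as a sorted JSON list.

Convert to CNF:
  S -> S T0 | T0 A | T0 B | T2 T3 | d
  A -> T0 T0 | b
  B -> T1 A | T2 T2 | d
  T0 -> d
  T1 -> a
  T2 -> b
  T3 -> c

Fill CYK table bottom-up (cells [i..j] with 0 ≤ i ≤ j ≤ 2 only):
  cell(0,0) d: {B,S,T0}  orig:{B,S}
  cell(1,1) d: {B,S,T0}  orig:{B,S}
  cell(2,2) d: {B,S,T0}  orig:{B,S}
  cell(0,1) dd: {A,S}
  cell(1,2) dd: {A,S}
  cell(0,2) ddd: {S}

Original NTs in T[0,2] deriving "ddd": ["S"]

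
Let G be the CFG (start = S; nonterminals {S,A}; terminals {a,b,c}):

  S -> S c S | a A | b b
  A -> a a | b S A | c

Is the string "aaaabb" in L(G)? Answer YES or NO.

CNF form of G:
  S -> S X4 | T0 A | T1 T1
  A -> T0 T0 | T1 X3 | c
  T0 -> a
  T1 -> b
  T2 -> c
  X3 -> S A
  X4 -> T2 S

Fill CYK table bottom-up:
  T[0,0] 'a' = {T0}  orig:{}
  T[1,1] 'a' = {T0}  orig:{}
  T[2,2] 'a' = {T0}  orig:{}
  T[3,3] 'a' = {T0}  orig:{}
  T[4,4] 'b' = {T1}  orig:{}
  T[5,5] 'b' = {T1}  orig:{}
  T[0,1] 'aa' = {A}
  T[1,2] 'aa' = {A}
  T[2,3] 'aa' = {A}
  T[3,4] 'ab' = ∅
  T[4,5] 'bb' = {S}
  T[0,2] 'aaa' = {S}
  T[1,3] 'aaa' = {S}
  T[2,4] 'aab' = ∅
  T[3,5] 'abb' = ∅
  T[0,3] 'aaaa' = ∅
  T[1,4] 'aaab' = ∅
  T[2,5] 'aabb' = ∅
  T[0,4] 'aaaab' = ∅
  T[1,5] 'aaabb' = ∅
  T[0,5] 'aaaabb' = ∅

S ∉ T[0,5] ⇒ NO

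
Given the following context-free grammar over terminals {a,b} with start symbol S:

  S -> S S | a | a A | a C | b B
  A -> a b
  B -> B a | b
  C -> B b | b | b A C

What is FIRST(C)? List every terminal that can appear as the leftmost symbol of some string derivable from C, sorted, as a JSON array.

FIRST sets, iterate to fixpoint:
round 1:
  A via A→a b: +{a}
  B via B→b: +{b}
  C via C→B b: +{b}
  S via S→a: +{a}
  S via S→b B: +{b}
  FIRST(S)={a,b}  FIRST(A)={a}  FIRST(B)={b}  FIRST(C)={b}
round 2: (no change)
  FIRST(S)={a,b}  FIRST(A)={a}  FIRST(B)={b}  FIRST(C)={b}

FIRST(C) = ["b"]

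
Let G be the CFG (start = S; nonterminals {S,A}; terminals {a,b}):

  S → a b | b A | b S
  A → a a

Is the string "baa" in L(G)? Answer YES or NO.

CNF form of G:
  S -> T0 T1 | T1 A | T1 S
  A -> T0 T0
  T0 -> a
  T1 -> b

CYK fill:
  [0..0]={T1}  "b"  orig:{}
  [1..1]={T0}  "a"  orig:{}
  [2..2]={T0}  "a"  orig:{}
  [0..1]=∅  "ba"
  [1..2]={A}  "aa"
  [0..2]={S}  "baa"

S ∈ T[0,2] ⇒ YES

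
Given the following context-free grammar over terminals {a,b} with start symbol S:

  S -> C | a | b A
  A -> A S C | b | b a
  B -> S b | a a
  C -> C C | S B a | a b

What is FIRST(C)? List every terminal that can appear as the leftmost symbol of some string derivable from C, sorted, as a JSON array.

FIRST iteration:
[1]
  A via A→b: +{b}
  B via B→a a: +{a}
  C via C→a b: +{a}
  S via S→C: +{a}
  S via S→b A: +{b}
  FIRST(S)={a,b}  FIRST(A)={b}  FIRST(B)={a}  FIRST(C)={a}
[2]
  B via B→S b: +{b}
  C via C→S B a: +{b}
  FIRST(S)={a,b}  FIRST(A)={b}  FIRST(B)={a,b}  FIRST(C)={a,b}
[3] (stable)
  FIRST(S)={a,b}  FIRST(A)={b}  FIRST(B)={a,b}  FIRST(C)={a,b}

FIRST(C) = ["a", "b"]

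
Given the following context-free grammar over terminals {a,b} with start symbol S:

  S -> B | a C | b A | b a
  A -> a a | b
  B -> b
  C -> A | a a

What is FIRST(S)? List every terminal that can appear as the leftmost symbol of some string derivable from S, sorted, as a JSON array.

Compute FIRST by fixpoint:
iter 1:
  A via A→a a: +{a}
  A via A→b: +{b}
  B via B→b: +{b}
  C via C→A: +{a,b}
  S via S→B: +{b}
  S via S→a C: +{a}
  S: {a,b}  A: {a,b}  B: {b}  C: {a,b}
iter 2: done
  S: {a,b}  A: {a,b}  B: {b}  C: {a,b}

FIRST(S) = ["a", "b"]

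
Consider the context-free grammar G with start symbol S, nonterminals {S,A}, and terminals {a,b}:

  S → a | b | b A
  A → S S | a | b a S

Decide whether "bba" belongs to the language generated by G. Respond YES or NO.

CNF form of G:
  S -> T0 A | a | b
  A -> S S | T0 X2 | a
  T0 -> b
  T1 -> a
  X2 -> T1 S

Fill CYK table bottom-up:
  [0..0]={S,T0}  "b"  orig:{S}
  [1..1]={S,T0}  "b"  orig:{S}
  [2..2]={A,S,T1}  "a"  orig:{A,S}
  [0..1]={A}  "bb"
  [1..2]={A,S}  "ba"
  [0..2]={A,S}  "bba"

S ∈ T[0,2] ⇒ YES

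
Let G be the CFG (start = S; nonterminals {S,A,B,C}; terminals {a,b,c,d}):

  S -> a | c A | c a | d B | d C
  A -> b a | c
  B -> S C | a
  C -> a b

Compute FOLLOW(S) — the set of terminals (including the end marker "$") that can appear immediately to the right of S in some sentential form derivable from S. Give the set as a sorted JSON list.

FIRST iteration:
pass 1:
  A via A→b a: +{b}
  A via A→c: +{c}
  B via B→a: +{a}
  C via C→a b: +{a}
  S via S→a: +{a}
  S via S→c A: +{c}
  S via S→d B: +{d}
  FIRST(S)={a,c,d}  FIRST(A)={b,c}  FIRST(B)={a}  FIRST(C)={a}
pass 2:
  B via B→S C: +{c,d}
  FIRST(S)={a,c,d}  FIRST(A)={b,c}  FIRST(B)={a,c,d}  FIRST(C)={a}
pass 3: done
  FIRST(S)={a,c,d}  FIRST(A)={b,c}  FIRST(B)={a,c,d}  FIRST(C)={a}

FOLLOW iteration:
seed FOLLOW(S) with $
[1]
  B→S C: FOLLOW(S) ⊇ FIRST(C) = {a}; new: +{a}
  S→c A: FOLLOW(A) ⊇ FOLLOW(S) ⊇ {$,a}; new: +{$,a}
  S→d B: FOLLOW(B) ⊇ FOLLOW(S) ⊇ {$,a}; new: +{$,a}
  S→d C: FOLLOW(C) ⊇ FOLLOW(S) ⊇ {$,a}; new: +{$,a}
  FOLLOW[S]={$,a}  FOLLOW[A]={$,a}  FOLLOW[B]={$,a}  FOLLOW[C]={$,a}
[2] — fixpoint
  FOLLOW[S]={$,a}  FOLLOW[A]={$,a}  FOLLOW[B]={$,a}  FOLLOW[C]={$,a}

FOLLOW(S) = ["$", "a"]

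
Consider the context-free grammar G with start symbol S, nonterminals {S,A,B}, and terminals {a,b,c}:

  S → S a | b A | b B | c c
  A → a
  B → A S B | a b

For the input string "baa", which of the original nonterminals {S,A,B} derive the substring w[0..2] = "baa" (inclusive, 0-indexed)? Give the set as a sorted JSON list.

Convert to CNF:
  S -> S T0 | T1 A | T1 B | T2 T2
  A -> a
  B -> A X3 | T0 T1
  T0 -> a
  T1 -> b
  T2 -> c
  X3 -> S B

CYK table (by increasing span), restricted to cells inside w[0..2]:
  cell(0,0) b: {T1}  orig:{}
  cell(1,1) a: {A,T0}  orig:{A}
  cell(2,2) a: {A,T0}  orig:{A}
  cell(0,1) ba: {S}
  cell(1,2) aa: ∅
  cell(0,2) baa: {S}

Original NTs in T[0,2] deriving "baa": ["S"]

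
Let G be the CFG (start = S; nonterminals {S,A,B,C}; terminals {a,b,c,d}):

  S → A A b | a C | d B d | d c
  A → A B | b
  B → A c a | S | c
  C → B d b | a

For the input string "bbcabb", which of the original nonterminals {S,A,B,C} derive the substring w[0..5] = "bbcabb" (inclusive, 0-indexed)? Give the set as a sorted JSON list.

Convert to CNF:
  S -> A X8 | T2 C | T3 T1 | T3 X9
  A -> A B | b
  B -> A X4 | A X5 | T2 C | T3 T1 | T3 X6 | c
  C -> B X7 | a
  T0 -> b
  T1 -> c
  T2 -> a
  T3 -> d
  X4 -> A T0
  X5 -> T1 T2
  X6 -> B T3
  X7 -> T3 T0
  X8 -> A T0
  X9 -> B T3

CYK fill — only the sub-triangle for w[0..5]:
  T[0,0] 'b' = {A,T0}  orig:{A}
  T[1,1] 'b' = {A,T0}  orig:{A}
  T[2,2] 'c' = {B,T1}  orig:{B}
  T[3,3] 'a' = {C,T2}  orig:{C}
  T[4,4] 'b' = {A,T0}  orig:{A}
  T[5,5] 'b' = {A,T0}  orig:{A}
  T[0,1] 'bb' = {X4,X8}  orig:{}
  T[1,2] 'bc' = {A}
  T[2,3] 'ca' = {X5}  orig:{}
  T[3,4] 'ab' = ∅
  T[4,5] 'bb' = {X4,X8}  orig:{}
  T[0,2] 'bbc' = ∅
  T[1,3] 'bca' = {B}
  T[2,4] 'cab' = ∅
  T[3,5] 'abb' = ∅
  T[0,3] 'bbca' = {A}
  T[1,4] 'bcab' = ∅
  T[2,5] 'cabb' = ∅
  T[0,4] 'bbcab' = {X4,X8}  orig:{}
  T[1,5] 'bcabb' = ∅
  T[0,5] 'bbcabb' = {B,S}

Original NTs in T[0,5] deriving "bbcabb": ["B", "S"]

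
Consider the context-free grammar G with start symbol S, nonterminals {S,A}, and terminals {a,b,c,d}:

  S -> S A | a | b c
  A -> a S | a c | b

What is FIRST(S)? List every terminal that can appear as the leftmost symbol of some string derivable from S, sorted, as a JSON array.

FIRST iteration:
[1]
  A via A→a S: +{a}
  A via A→b: +{b}
  S via S→a: +{a}
  S via S→b c: +{b}
  FIRST[S]={a,b}  FIRST[A]={a,b}
[2] (stable)
  FIRST[S]={a,b}  FIRST[A]={a,b}

FIRST(S) = ["a", "b"]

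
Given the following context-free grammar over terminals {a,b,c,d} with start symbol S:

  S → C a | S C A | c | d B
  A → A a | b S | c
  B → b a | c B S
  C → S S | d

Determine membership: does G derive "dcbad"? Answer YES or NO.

Convert to CNF:
  S -> C T0 | S X5 | T3 B | c
  A -> A T0 | T1 S | c
  B -> T1 T0 | T2 X4
  C -> S S | d
  T0 -> a
  T1 -> b
  T2 -> c
  T3 -> d
  X4 -> B S
  X5 -> C A

CYK table (by increasing span):
  cell(0,0) d: {C,T3}  orig:{C}
  cell(1,1) c: {A,S,T2}  orig:{A,S}
  cell(2,2) b: {T1}  orig:{}
  cell(3,3) a: {T0}  orig:{}
  cell(4,4) d: {C,T3}  orig:{C}
  cell(0,1) dc: {X5}  orig:{}
  cell(1,2) cb: ∅
  cell(2,3) ba: {B}
  cell(3,4) ad: ∅
  cell(0,2) dcb: ∅
  cell(1,3) cba: ∅
  cell(2,4) bad: ∅
  cell(0,3) dcba: ∅
  cell(1,4) cbad: ∅
  cell(0,4) dcbad: ∅

S ∉ T[0,4] ⇒ NO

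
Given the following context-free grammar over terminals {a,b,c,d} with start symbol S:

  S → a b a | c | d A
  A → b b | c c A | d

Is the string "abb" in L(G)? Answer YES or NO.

Convert to CNF:
  S -> T2 X5 | T3 A | c
  A -> T0 T0 | T1 X4 | d
  T0 -> b
  T1 -> c
  T2 -> a
  T3 -> d
  X4 -> T1 A
  X5 -> T0 T2

CYK table (by increasing span):
  cell(0,0) a: {T2}  orig:{}
  cell(1,1) b: {T0}  orig:{}
  cell(2,2) b: {T0}  orig:{}
  cell(0,1) ab: ∅
  cell(1,2) bb: {A}
  cell(0,2) abb: ∅

S ∉ T[0,2] ⇒ NO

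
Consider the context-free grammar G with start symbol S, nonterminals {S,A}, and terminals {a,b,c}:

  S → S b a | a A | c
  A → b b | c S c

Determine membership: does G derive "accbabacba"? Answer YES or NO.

Convert to CNF:
  S -> S X4 | T2 A | c
  A -> T0 T0 | T1 X3
  T0 -> b
  T1 -> c
  T2 -> a
  X3 -> S T1
  X4 -> T0 T2

CYK table (by increasing span):
  cell(0,0) a: {T2}  orig:{}
  cell(1,1) c: {S,T1}  orig:{S}
  cell(2,2) c: {S,T1}  orig:{S}
  cell(3,3) b: {T0}  orig:{}
  cell(4,4) a: {T2}  orig:{}
  cell(5,5) b: {T0}  orig:{}
  cell(6,6) a: {T2}  orig:{}
  cell(7,7) c: {S,T1}  orig:{S}
  cell(8,8) b: {T0}  orig:{}
  cell(9,9) a: {T2}  orig:{}
  cell(0,1) ac: ∅
  cell(1,2) cc: {X3}  orig:{}
  cell(2,3) cb: ∅
  cell(3,4) ba: {X4}  orig:{}
  cell(4,5) ab: ∅
  cell(5,6) ba: {X4}  orig:{}
  cell(6,7) ac: ∅
  cell(7,8) cb: ∅
  cell(8,9) ba: {X4}  orig:{}
  cell(0,2) acc: ∅
  cell(1,3) ccb: ∅
  cell(2,4) cba: {S}
  cell(3,5) bab: ∅
  cell(4,6) aba: ∅
  cell(5,7) bac: ∅
  cell(6,8) acb: ∅
  cell(7,9) cba: {S}
  cell(0,3) accb: ∅
  cell(1,4) ccba: ∅
  cell(2,5) cbab: ∅
  cell(3,6) baba: ∅
  cell(4,7) abac: ∅
  cell(5,8) bacb: ∅
  cell(6,9) acba: ∅
  cell(0,4) accba: ∅
  cell(1,5) ccbab: ∅
  cell(2,6) cbaba: {S}
  cell(3,7) babac: ∅
  cell(4,8) abacb: ∅
  cell(5,9) bacba: ∅
  cell(0,5) accbab: ∅
  cell(1,6) ccbaba: ∅
  cell(2,7) cbabac: {X3}  orig:{}
  cell(3,8) babacb: ∅
  cell(4,9) abacba: ∅
  cell(0,6) accbaba: ∅
  cell(1,7) ccbabac: {A}
  cell(2,8) cbabacb: ∅
  cell(3,9) babacba: ∅
  cell(0,7) accbabac: {S}
  cell(1,8) ccbabacb: ∅
  cell(2,9) cbabacba: ∅
  cell(0,8) accbabacb: ∅
  cell(1,9) ccbabacba: ∅
  cell(0,9) accbabacba: {S}

S ∈ T[0,9] ⇒ YES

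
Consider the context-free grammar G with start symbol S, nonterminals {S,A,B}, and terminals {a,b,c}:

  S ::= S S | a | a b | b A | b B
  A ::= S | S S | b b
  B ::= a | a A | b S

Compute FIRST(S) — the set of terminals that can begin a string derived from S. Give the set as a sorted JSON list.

Compute FIRST by fixpoint:
iter 1:
  A via A→b b: +{b}
  B via B→a: +{a}
  B via B→b S: +{b}
  S via S→a: +{a}
  S via S→b A: +{b}
  FIRST(S)={a,b}  FIRST(A)={b}  FIRST(B)={a,b}
iter 2:
  A via A→S: +{a}
  FIRST(S)={a,b}  FIRST(A)={a,b}  FIRST(B)={a,b}
iter 3: done
  FIRST(S)={a,b}  FIRST(A)={a,b}  FIRST(B)={a,b}

FIRST(S) = ["a", "b"]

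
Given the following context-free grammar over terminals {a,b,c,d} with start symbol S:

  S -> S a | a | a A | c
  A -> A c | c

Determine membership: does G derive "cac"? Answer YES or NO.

CNF form of G:
  S -> S T1 | T1 A | a | c
  A -> A T0 | c
  T0 -> c
  T1 -> a

CYK table (by increasing span):
  cell(0,0) c: {A,S,T0}  orig:{A,S}
  cell(1,1) a: {S,T1}  orig:{S}
  cell(2,2) c: {A,S,T0}  orig:{A,S}
  cell(0,1) ca: {S}
  cell(1,2) ac: {S}
  cell(0,2) cac: ∅

S ∉ T[0,2] ⇒ NO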